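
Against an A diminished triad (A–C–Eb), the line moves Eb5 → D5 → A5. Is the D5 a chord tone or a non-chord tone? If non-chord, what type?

The harmony at that moment is A diminished triad (A, C, Eb); D5 is not a chord tone.
It is approached by step down from Eb5 and left by leap up to A5.
Step in, leap out — an escape tone.

Non-chord tone — an escape tone.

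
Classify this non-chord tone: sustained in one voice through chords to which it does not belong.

Approach: none. Departure: none — a single pitch is sustained while the chords change around it, passing through harmonies that do not contain it.
No melodic motion at all; the dissonance is created entirely by the moving harmonies against the stationary note — a pedal tone (pedal point).

Pedal tone.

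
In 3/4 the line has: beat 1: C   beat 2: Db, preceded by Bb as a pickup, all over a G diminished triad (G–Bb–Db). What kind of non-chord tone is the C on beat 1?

The harmony at that moment is G diminished triad (G, Bb, Db); C is not a chord tone.
It is approached by step up from Bb and left by step up to Db.
Step in, step out in the same direction — a passing tone.

Passing tone.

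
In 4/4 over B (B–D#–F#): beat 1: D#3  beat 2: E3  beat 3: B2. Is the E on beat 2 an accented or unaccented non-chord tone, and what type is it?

Unaccented escape tone.

The harmony at that moment is B major triad (B, D#, F#); E3 is not a chord tone.
It is approached by step up from D#3 and left by leap down to B2.
Step in, leap out — an escape tone.
It falls on a weak beat, so it is unaccented.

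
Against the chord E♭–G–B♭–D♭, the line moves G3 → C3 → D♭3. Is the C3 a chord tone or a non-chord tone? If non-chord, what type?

Non-chord tone — an appoggiatura.

The harmony at that moment is E♭ dominant seventh chord (E♭, G, B♭, D♭); C3 is not a chord tone.
It is approached by leap down from G3 and left by step up to D♭3.
Leap in, step out — an appoggiatura.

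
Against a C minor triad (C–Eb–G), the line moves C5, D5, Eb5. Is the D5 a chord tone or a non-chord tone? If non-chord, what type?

The harmony at that moment is C minor triad (C, Eb, G); D5 is not a chord tone.
It is approached by step up from C5 and left by step up to Eb5.
Step in, step out in the same direction — a passing tone.

Non-chord tone — a passing tone.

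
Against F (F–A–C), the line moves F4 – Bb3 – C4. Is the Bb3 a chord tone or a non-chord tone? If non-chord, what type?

Non-chord tone — an appoggiatura.

The harmony at that moment is F major triad (F, A, C); Bb3 is not a chord tone.
It is approached by leap down from F4 and left by step up to C4.
Leap in, step out — an appoggiatura.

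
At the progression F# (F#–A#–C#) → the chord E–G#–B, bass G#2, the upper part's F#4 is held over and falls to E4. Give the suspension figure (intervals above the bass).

At the second chord the bass is G#2. The suspended F#4 lies a seventh above the bass; after resolving down by step to E4, the interval above the bass becomes a sixth.
Suspension figures are named by those two intervals: 7–6.

7–6 suspension.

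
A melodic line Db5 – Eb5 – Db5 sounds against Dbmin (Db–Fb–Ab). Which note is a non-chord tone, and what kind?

The harmony at that moment is Db minor triad (Db, Fb, Ab); Eb5 is not a chord tone.
It is approached by step up from Db5 and left by step down to Db5.
Step away and step back to the same note — a neighbor tone (upper neighbor).

Eb5 is a neighbor tone.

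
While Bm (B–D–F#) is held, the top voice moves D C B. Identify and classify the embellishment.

C is a passing tone.

The harmony at that moment is B minor triad (B, D, F#); C is not a chord tone.
It is approached by step down from D and left by step down to B.
Step in, step out in the same direction — a passing tone.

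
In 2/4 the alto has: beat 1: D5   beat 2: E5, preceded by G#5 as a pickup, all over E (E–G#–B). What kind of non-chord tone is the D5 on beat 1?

The harmony at that moment is E major triad (E, G#, B); D5 is not a chord tone.
It is approached by leap down from G#5 and left by step up to E5.
Leap in, step out, metrically accented — an appoggiatura.

Appoggiatura.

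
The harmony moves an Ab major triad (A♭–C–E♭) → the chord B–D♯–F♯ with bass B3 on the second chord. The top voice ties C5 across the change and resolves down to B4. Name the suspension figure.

At the second chord the bass is B3. The suspended C5 lies a ninth above the bass; after resolving down by step to B4, the interval above the bass becomes an octave.
Suspension figures are named by those two intervals: 9–8.

9–8 suspension.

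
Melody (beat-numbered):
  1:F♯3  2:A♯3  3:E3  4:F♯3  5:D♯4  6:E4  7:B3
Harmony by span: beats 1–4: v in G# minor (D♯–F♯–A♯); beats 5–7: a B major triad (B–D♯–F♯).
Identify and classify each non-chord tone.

The harmony at that moment is D♯ minor triad (D♯, F♯, A♯); E3 is not a chord tone.
It is approached by leap down from A♯3 and left by step up to F♯3.
Leap in, step out — an appoggiatura.
The harmony at that moment is B major triad (B, D♯, F♯); E4 is not a chord tone.
It is approached by step up from D♯4 and left by leap down to B3.
Step in, leap out — an escape tone.

E3 (beat 3) — appoggiatura; E4 (beat 6) — escape tone.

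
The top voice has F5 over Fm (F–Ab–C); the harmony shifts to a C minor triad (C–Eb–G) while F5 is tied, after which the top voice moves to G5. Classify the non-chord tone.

F5 is a retardation.

The harmony at that moment is C minor triad (C, Eb, G); F5 is not a chord tone.
It is held over (the same pitch as the preceding F5) and left by step up to G5.
Held over from the previous chord and resolving up by step — a retardation.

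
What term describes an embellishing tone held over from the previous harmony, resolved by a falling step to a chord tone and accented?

Approach: by preparation — the pitch is first a chord tone, then held (tied or repeated) while the harmony changes under it. Departure: down by step. Metric position: strong.
A prepared dissonance that resolves downward by step — a suspension. (The same figure resolving upward would be a retardation.)

Suspension.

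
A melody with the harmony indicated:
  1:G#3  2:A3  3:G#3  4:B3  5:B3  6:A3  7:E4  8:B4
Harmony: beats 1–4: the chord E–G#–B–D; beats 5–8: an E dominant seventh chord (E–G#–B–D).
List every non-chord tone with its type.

The harmony at that moment is E dominant seventh chord (E, G#, B, D); A3 is not a chord tone.
It is approached by step up from G#3 and left by step down to G#3.
Step away and step back to the same note — a neighbor tone (upper neighbor).
The harmony at that moment is E dominant seventh chord (E, G#, B, D); A3 is not a chord tone.
It is approached by step down from B3 and left by leap up to E4.
Step in, leap out — an escape tone.

A3 (beat 2) — neighbor tone; A3 (beat 6) — escape tone.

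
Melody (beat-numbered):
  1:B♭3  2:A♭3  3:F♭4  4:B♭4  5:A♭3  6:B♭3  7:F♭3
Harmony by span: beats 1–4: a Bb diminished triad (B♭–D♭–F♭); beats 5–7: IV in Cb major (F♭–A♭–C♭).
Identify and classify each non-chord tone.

A♭3 (beat 2) — escape tone; B♭3 (beat 6) — escape tone.

The harmony at that moment is B♭ diminished triad (B♭, D♭, F♭); A♭3 is not a chord tone.
It is approached by step down from B♭3 and left by leap up to F♭4.
Step in, leap out — an escape tone.
The harmony at that moment is F♭ major triad (F♭, A♭, C♭); B♭3 is not a chord tone.
It is approached by step up from A♭3 and left by leap down to F♭3.
Step in, leap out — an escape tone.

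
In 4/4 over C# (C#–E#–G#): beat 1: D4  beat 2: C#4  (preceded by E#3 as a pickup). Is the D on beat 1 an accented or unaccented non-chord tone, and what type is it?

Accented appoggiatura.

The harmony at that moment is C# major triad (C#, E#, G#); D4 is not a chord tone.
It is approached by leap up from E#3 and left by step down to C#4.
Leap in, step out — an appoggiatura.
It falls on the downbeat, so it is accented.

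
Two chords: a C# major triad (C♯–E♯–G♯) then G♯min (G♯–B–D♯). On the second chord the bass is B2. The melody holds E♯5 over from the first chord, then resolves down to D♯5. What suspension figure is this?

4–3 suspension.

At the second chord the bass is B2. The suspended E♯5 lies a fourth above the bass; after resolving down by step to D♯5, the interval above the bass becomes a third.
Suspension figures are named by those two intervals: 4–3.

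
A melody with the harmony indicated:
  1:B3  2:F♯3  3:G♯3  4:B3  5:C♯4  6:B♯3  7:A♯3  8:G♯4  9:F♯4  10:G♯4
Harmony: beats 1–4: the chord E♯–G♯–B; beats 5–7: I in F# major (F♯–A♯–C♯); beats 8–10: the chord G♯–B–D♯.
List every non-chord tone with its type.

F♯3 (beat 2) — appoggiatura; B♯3 (beat 6) — passing tone; F♯4 (beat 9) — neighbor tone.

The harmony at that moment is E♯ diminished triad (E♯, G♯, B); F♯3 is not a chord tone.
It is approached by leap down from B3 and left by step up to G♯3.
Leap in, step out — an appoggiatura.
The harmony at that moment is F♯ major triad (F♯, A♯, C♯); B♯3 is not a chord tone.
It is approached by step down from C♯4 and left by step down to A♯3.
Step in, step out in the same direction — a passing tone.
The harmony at that moment is G♯ minor triad (G♯, B, D♯); F♯4 is not a chord tone.
It is approached by step down from G♯4 and left by step up to G♯4.
Step away and step back to the same note — a neighbor tone (lower neighbor).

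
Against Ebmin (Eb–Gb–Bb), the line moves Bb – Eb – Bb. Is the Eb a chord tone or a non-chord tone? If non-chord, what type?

Eb minor triad contains Eb, Gb, Bb; Eb is the root, so it is a chord tone.

Chord tone (the root of Eb minor triad).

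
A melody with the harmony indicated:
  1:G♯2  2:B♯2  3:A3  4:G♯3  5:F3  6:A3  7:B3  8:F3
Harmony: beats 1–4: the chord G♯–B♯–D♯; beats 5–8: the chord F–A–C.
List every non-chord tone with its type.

The harmony at that moment is G♯ major triad (G♯, B♯, D♯); A3 is not a chord tone.
It is approached by leap up from B♯2 and left by step down to G♯3.
Leap in, step out — an appoggiatura.
The harmony at that moment is F major triad (F, A, C); B3 is not a chord tone.
It is approached by step up from A3 and left by leap down to F3.
Step in, leap out — an escape tone.

A3 (beat 3) — appoggiatura; B3 (beat 7) — escape tone.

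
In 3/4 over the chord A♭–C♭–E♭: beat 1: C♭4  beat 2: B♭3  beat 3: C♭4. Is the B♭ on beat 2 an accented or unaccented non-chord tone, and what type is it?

The harmony at that moment is A♭ minor triad (A♭, C♭, E♭); B♭3 is not a chord tone.
It is approached by step down from C♭4 and left by step up to C♭4.
Step away and step back to the same note — a neighbor tone (lower neighbor).
It falls on a weak beat, so it is unaccented.

Unaccented neighbor tone.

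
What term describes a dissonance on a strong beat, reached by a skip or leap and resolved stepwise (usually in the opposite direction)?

Appoggiatura.

Approach: by leap. Departure: by step. Metric position: strong.
Leap in, step out, in a metrically strong position — an appoggiatura. (It is the mirror image of the escape tone, which steps in and leaps out from a weak position.)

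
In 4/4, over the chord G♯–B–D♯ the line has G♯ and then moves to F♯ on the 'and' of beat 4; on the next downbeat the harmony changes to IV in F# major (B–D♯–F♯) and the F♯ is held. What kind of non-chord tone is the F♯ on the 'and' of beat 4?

The harmony at that moment is G♯ minor triad (G♯, B, D♯); F♯ is not a chord tone.
It is approached by step down from G♯ and then sustained as the same pitch into the next harmony.
Arriving early and becoming a chord tone when the harmony changes — an anticipation.

Anticipation.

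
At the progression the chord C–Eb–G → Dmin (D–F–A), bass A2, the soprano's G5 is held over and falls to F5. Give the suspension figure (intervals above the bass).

7–6 suspension.

At the second chord the bass is A2. The suspended G5 lies a seventh above the bass; after resolving down by step to F5, the interval above the bass becomes a sixth.
Suspension figures are named by those two intervals: 7–6.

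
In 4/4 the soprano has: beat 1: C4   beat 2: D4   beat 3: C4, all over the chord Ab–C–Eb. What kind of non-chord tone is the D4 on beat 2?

Upper neighbor tone.

The harmony at that moment is Ab major triad (Ab, C, Eb); D4 is not a chord tone.
It is approached by step up from C4 and left by step down to C4.
Step away and step back to the same note — a neighbor tone (upper neighbor).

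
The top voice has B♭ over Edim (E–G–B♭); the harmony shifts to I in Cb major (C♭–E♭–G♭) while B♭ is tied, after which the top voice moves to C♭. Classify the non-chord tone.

The harmony at that moment is C♭ major triad (C♭, E♭, G♭); B♭ is not a chord tone.
It is held over (the same pitch as the preceding B♭) and left by step up to C♭.
Held over from the previous chord and resolving up by step — a retardation.

B♭ is a retardation.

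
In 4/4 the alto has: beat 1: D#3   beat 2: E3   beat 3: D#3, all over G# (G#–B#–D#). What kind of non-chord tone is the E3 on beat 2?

The harmony at that moment is G# major triad (G#, B#, D#); E3 is not a chord tone.
It is approached by step up from D#3 and left by step down to D#3.
Step away and step back to the same note — a neighbor tone (upper neighbor).

Upper neighbor tone.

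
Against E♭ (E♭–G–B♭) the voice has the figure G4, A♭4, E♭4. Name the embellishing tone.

The harmony at that moment is E♭ major triad (E♭, G, B♭); A♭4 is not a chord tone.
It is approached by step up from G4 and left by leap down to E♭4.
Step in, leap out — an escape tone.

A♭4 is an escape tone.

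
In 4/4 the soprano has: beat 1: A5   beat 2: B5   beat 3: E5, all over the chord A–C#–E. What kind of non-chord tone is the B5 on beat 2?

Escape tone.

The harmony at that moment is A major triad (A, C#, E); B5 is not a chord tone.
It is approached by step up from A5 and left by leap down to E5.
Step in, leap out, on a weak beat — an escape tone.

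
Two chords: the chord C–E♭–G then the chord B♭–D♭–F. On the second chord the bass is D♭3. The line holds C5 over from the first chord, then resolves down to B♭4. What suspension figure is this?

7–6 suspension.

At the second chord the bass is D♭3. The suspended C5 lies a seventh above the bass; after resolving down by step to B♭4, the interval above the bass becomes a sixth.
Suspension figures are named by those two intervals: 7–6.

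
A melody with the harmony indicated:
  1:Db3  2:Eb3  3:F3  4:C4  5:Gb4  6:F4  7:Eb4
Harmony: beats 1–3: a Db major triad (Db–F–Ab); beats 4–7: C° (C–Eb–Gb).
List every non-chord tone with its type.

Eb3 (beat 2) — passing tone; F4 (beat 6) — passing tone.

The harmony at that moment is Db major triad (Db, F, Ab); Eb3 is not a chord tone.
It is approached by step up from Db3 and left by step up to F3.
Step in, step out in the same direction — a passing tone.
The harmony at that moment is C diminished triad (C, Eb, Gb); F4 is not a chord tone.
It is approached by step down from Gb4 and left by step down to Eb4.
Step in, step out in the same direction — a passing tone.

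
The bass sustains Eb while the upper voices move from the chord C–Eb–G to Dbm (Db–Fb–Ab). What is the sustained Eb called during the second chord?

Pedal tone (pedal point).

The harmony at that moment is Db minor triad (Db, Fb, Ab); Eb is not a chord tone.
It is held over (the same pitch as the preceding Eb) and then sustained as the same pitch into the next harmony.
Sustained through a change of harmony — a pedal tone.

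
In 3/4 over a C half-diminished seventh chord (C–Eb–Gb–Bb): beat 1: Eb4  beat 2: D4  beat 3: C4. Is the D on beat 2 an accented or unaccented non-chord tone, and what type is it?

Unaccented passing tone.

The harmony at that moment is C half-diminished seventh chord (C, Eb, Gb, Bb); D4 is not a chord tone.
It is approached by step down from Eb4 and left by step down to C4.
Step in, step out in the same direction — a passing tone.
It falls on a weak beat, so it is unaccented.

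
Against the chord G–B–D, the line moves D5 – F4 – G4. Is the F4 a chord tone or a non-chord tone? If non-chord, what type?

Non-chord tone — an appoggiatura.

The harmony at that moment is G major triad (G, B, D); F4 is not a chord tone.
It is approached by leap down from D5 and left by step up to G4.
Leap in, step out — an appoggiatura.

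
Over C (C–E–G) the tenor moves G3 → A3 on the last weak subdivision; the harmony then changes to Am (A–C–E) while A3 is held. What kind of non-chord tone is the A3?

The harmony at that moment is C major triad (C, E, G); A3 is not a chord tone.
It is approached by step up from G3 and then sustained as the same pitch into the next harmony.
Arriving early and becoming a chord tone when the harmony changes — an anticipation.

A3 is an anticipation.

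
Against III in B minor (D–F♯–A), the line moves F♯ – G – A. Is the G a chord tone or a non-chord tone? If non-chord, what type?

The harmony at that moment is D major triad (D, F♯, A); G is not a chord tone.
It is approached by step up from F♯ and left by step up to A.
Step in, step out in the same direction — a passing tone.

Non-chord tone — a passing tone.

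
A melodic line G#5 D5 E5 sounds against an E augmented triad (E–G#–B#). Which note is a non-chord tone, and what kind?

D5 is an appoggiatura.

The harmony at that moment is E augmented triad (E, G#, B#); D5 is not a chord tone.
It is approached by leap down from G#5 and left by step up to E5.
Leap in, step out — an appoggiatura.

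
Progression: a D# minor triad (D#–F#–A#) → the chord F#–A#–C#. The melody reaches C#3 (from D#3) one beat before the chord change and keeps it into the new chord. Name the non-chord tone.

The harmony at that moment is D# minor triad (D#, F#, A#); C#3 is not a chord tone.
It is approached by step down from D#3 and then sustained as the same pitch into the next harmony.
Arriving early and becoming a chord tone when the harmony changes — an anticipation.

C#3 is an anticipation.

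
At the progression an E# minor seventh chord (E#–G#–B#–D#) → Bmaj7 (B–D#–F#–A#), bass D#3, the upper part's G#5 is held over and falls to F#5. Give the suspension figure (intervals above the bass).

At the second chord the bass is D#3. The suspended G#5 lies a fourth above the bass; after resolving down by step to F#5, the interval above the bass becomes a third.
Suspension figures are named by those two intervals: 4–3.

4–3 suspension.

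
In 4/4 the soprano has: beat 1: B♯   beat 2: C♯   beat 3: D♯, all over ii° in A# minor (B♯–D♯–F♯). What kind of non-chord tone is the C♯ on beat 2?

Passing tone.

The harmony at that moment is B♯ diminished triad (B♯, D♯, F♯); C♯ is not a chord tone.
It is approached by step up from B♯ and left by step up to D♯.
Step in, step out in the same direction — a passing tone.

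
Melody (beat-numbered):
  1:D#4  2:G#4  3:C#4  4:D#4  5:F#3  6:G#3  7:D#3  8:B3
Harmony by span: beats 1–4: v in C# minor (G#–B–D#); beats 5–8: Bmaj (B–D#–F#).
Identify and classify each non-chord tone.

The harmony at that moment is G# minor triad (G#, B, D#); C#4 is not a chord tone.
It is approached by leap down from G#4 and left by step up to D#4.
Leap in, step out — an appoggiatura.
The harmony at that moment is B major triad (B, D#, F#); G#3 is not a chord tone.
It is approached by step up from F#3 and left by leap down to D#3.
Step in, leap out — an escape tone.

C#4 (beat 3) — appoggiatura; G#3 (beat 6) — escape tone.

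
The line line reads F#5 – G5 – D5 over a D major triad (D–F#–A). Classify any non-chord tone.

The harmony at that moment is D major triad (D, F#, A); G5 is not a chord tone.
It is approached by step up from F#5 and left by leap down to D5.
Step in, leap out — an escape tone.

G5 is an escape tone.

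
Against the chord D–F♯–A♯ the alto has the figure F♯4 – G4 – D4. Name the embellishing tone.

The harmony at that moment is D augmented triad (D, F♯, A♯); G4 is not a chord tone.
It is approached by step up from F♯4 and left by leap down to D4.
Step in, leap out — an escape tone.

G4 is an escape tone.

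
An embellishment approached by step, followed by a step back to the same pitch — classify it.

Neighbor tone.

Approach: by step. Departure: by step in the opposite direction, back to the starting pitch.
Stepwise on both sides but reversing to return to the same chord tone — a neighbor tone. (Had it continued onward in the same direction it would be a passing tone instead.)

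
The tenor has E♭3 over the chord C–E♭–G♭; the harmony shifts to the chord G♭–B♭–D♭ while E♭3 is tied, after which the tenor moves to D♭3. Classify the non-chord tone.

The harmony at that moment is G♭ major triad (G♭, B♭, D♭); E♭3 is not a chord tone.
It is held over (the same pitch as the preceding E♭3) and left by step down to D♭3.
Held over from the previous chord and resolving down by step — a suspension.

E♭3 is a suspension.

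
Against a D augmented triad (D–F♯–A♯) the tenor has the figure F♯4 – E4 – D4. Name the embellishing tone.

E4 is a passing tone.

The harmony at that moment is D augmented triad (D, F♯, A♯); E4 is not a chord tone.
It is approached by step down from F♯4 and left by step down to D4.
Step in, step out in the same direction — a passing tone.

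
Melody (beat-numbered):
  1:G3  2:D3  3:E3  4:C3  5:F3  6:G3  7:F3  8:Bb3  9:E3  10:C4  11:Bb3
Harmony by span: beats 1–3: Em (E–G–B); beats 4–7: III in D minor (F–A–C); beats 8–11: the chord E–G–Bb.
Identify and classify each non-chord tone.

The harmony at that moment is E minor triad (E, G, B); D3 is not a chord tone.
It is approached by leap down from G3 and left by step up to E3.
Leap in, step out — an appoggiatura.
The harmony at that moment is F major triad (F, A, C); G3 is not a chord tone.
It is approached by step up from F3 and left by step down to F3.
Step away and step back to the same note — a neighbor tone (upper neighbor).
The harmony at that moment is E diminished triad (E, G, Bb); C4 is not a chord tone.
It is approached by leap up from E3 and left by step down to Bb3.
Leap in, step out — an appoggiatura.

D3 (beat 2) — appoggiatura; G3 (beat 6) — neighbor tone; C4 (beat 10) — appoggiatura.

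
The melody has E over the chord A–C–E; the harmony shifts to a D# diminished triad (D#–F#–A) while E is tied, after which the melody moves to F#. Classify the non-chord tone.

E is a retardation.

The harmony at that moment is D# diminished triad (D#, F#, A); E is not a chord tone.
It is held over (the same pitch as the preceding E) and left by step up to F#.
Held over from the previous chord and resolving up by step — a retardation.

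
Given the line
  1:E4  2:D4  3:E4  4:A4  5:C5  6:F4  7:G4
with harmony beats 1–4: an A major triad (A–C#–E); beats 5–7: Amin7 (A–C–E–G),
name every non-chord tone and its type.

D4 (beat 2) — neighbor tone; F4 (beat 6) — appoggiatura.

The harmony at that moment is A major triad (A, C#, E); D4 is not a chord tone.
It is approached by step down from E4 and left by step up to E4.
Step away and step back to the same note — a neighbor tone (lower neighbor).
The harmony at that moment is A minor seventh chord (A, C, E, G); F4 is not a chord tone.
It is approached by leap down from C5 and left by step up to G4.
Leap in, step out — an appoggiatura.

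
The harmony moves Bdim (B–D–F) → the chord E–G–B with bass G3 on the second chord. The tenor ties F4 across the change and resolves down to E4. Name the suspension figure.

At the second chord the bass is G3. The suspended F4 lies a seventh above the bass; after resolving down by step to E4, the interval above the bass becomes a sixth.
Suspension figures are named by those two intervals: 7–6.

7–6 suspension.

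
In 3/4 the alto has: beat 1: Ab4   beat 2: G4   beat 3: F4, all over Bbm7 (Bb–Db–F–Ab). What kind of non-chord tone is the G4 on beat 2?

Passing tone.

The harmony at that moment is Bb minor seventh chord (Bb, Db, F, Ab); G4 is not a chord tone.
It is approached by step down from Ab4 and left by step down to F4.
Step in, step out in the same direction — a passing tone.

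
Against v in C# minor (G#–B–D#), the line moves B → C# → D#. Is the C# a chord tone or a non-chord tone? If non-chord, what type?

The harmony at that moment is G# minor triad (G#, B, D#); C# is not a chord tone.
It is approached by step up from B and left by step up to D#.
Step in, step out in the same direction — a passing tone.

Non-chord tone — a passing tone.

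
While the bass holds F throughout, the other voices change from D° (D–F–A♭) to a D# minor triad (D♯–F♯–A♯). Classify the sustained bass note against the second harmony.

Pedal tone (pedal point).

The harmony at that moment is D♯ minor triad (D♯, F♯, A♯); F is not a chord tone.
It is held over (the same pitch as the preceding F) and then sustained as the same pitch into the next harmony.
Sustained through a change of harmony — a pedal tone.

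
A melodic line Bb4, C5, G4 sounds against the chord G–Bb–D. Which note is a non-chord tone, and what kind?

The harmony at that moment is G minor triad (G, Bb, D); C5 is not a chord tone.
It is approached by step up from Bb4 and left by leap down to G4.
Step in, leap out — an escape tone.

C5 is an escape tone.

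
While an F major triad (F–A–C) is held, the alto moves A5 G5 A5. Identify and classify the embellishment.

G5 is a neighbor tone.

The harmony at that moment is F major triad (F, A, C); G5 is not a chord tone.
It is approached by step down from A5 and left by step up to A5.
Step away and step back to the same note — a neighbor tone (lower neighbor).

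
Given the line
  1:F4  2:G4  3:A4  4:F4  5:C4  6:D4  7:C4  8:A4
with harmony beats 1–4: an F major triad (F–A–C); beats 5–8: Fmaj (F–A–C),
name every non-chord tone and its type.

The harmony at that moment is F major triad (F, A, C); G4 is not a chord tone.
It is approached by step up from F4 and left by step up to A4.
Step in, step out in the same direction — a passing tone.
The harmony at that moment is F major triad (F, A, C); D4 is not a chord tone.
It is approached by step up from C4 and left by step down to C4.
Step away and step back to the same note — a neighbor tone (upper neighbor).

G4 (beat 2) — passing tone; D4 (beat 6) — neighbor tone.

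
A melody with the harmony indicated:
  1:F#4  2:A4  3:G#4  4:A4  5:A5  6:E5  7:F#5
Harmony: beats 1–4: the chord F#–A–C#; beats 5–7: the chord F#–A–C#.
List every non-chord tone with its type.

The harmony at that moment is F# minor triad (F#, A, C#); G#4 is not a chord tone.
It is approached by step down from A4 and left by step up to A4.
Step away and step back to the same note — a neighbor tone (lower neighbor).
The harmony at that moment is F# minor triad (F#, A, C#); E5 is not a chord tone.
It is approached by leap down from A5 and left by step up to F#5.
Leap in, step out — an appoggiatura.

G#4 (beat 3) — neighbor tone; E5 (beat 6) — appoggiatura.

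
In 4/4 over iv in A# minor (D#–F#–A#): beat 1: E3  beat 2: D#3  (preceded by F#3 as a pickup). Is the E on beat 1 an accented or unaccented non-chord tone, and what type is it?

Accented passing tone.

The harmony at that moment is D# minor triad (D#, F#, A#); E3 is not a chord tone.
It is approached by step down from F#3 and left by step down to D#3.
Step in, step out in the same direction — a passing tone.
It falls on the downbeat, so it is accented.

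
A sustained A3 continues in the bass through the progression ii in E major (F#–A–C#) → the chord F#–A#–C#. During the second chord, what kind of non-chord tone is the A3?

The harmony at that moment is F# major triad (F#, A#, C#); A3 is not a chord tone.
It is held over (the same pitch as the preceding A3) and then sustained as the same pitch into the next harmony.
Sustained through a change of harmony — a pedal tone.

Pedal tone (pedal point).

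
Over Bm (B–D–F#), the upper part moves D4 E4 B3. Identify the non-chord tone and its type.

E4 is an escape tone.

The harmony at that moment is B minor triad (B, D, F#); E4 is not a chord tone.
It is approached by step up from D4 and left by leap down to B3.
Step in, leap out — an escape tone.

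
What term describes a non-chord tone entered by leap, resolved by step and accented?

Approach: by leap. Departure: by step. Metric position: strong.
Leap in, step out, in a metrically strong position — an appoggiatura. (It is the mirror image of the escape tone, which steps in and leaps out from a weak position.)

Appoggiatura.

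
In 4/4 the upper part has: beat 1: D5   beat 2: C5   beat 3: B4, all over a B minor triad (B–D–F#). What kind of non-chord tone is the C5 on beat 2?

The harmony at that moment is B minor triad (B, D, F#); C5 is not a chord tone.
It is approached by step down from D5 and left by step down to B4.
Step in, step out in the same direction — a passing tone.

Passing tone.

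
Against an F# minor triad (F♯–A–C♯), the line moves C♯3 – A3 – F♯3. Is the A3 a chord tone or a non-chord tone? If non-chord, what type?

F# minor triad contains F♯, A, C♯; A is the third, so it is a chord tone.

Chord tone (the third of F# minor triad).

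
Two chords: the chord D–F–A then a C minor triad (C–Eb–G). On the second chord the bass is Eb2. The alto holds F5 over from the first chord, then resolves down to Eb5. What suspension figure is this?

9–8 suspension.

At the second chord the bass is Eb2. The suspended F5 lies a ninth above the bass; after resolving down by step to Eb5, the interval above the bass becomes an octave.
Suspension figures are named by those two intervals: 9–8.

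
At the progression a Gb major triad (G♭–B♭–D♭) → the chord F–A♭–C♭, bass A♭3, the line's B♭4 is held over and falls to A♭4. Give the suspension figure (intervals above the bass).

9–8 suspension.

At the second chord the bass is A♭3. The suspended B♭4 lies a ninth above the bass; after resolving down by step to A♭4, the interval above the bass becomes an octave.
Suspension figures are named by those two intervals: 9–8.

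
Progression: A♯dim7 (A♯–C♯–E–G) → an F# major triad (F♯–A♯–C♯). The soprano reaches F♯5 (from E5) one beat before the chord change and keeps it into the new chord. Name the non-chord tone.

F♯5 is an anticipation.

The harmony at that moment is A♯ diminished seventh chord (A♯, C♯, E, G); F♯5 is not a chord tone.
It is approached by step up from E5 and then sustained as the same pitch into the next harmony.
Arriving early and becoming a chord tone when the harmony changes — an anticipation.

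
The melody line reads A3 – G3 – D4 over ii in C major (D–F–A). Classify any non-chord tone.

The harmony at that moment is D minor triad (D, F, A); G3 is not a chord tone.
It is approached by step down from A3 and left by leap up to D4.
Step in, leap out — an escape tone.

G3 is an escape tone.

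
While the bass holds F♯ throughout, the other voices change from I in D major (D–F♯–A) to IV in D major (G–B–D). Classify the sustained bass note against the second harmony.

The harmony at that moment is G major triad (G, B, D); F♯ is not a chord tone.
It is held over (the same pitch as the preceding F♯) and then sustained as the same pitch into the next harmony.
Sustained through a change of harmony — a pedal tone.

Pedal tone (pedal point).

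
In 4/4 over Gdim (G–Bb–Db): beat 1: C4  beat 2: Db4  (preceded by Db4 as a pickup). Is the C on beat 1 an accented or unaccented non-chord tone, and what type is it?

The harmony at that moment is G diminished triad (G, Bb, Db); C4 is not a chord tone.
It is approached by step down from Db4 and left by step up to Db4.
Step away and step back to the same note — a neighbor tone (lower neighbor).
It falls on the downbeat, so it is accented.

Accented neighbor tone.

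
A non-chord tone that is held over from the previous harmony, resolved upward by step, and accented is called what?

Approach: by preparation — the pitch is first a chord tone, then held (tied or repeated) while the harmony changes under it. Departure: up by step. Metric position: strong.
A prepared dissonance that resolves upward by step — a retardation. (The same figure resolving downward would be a suspension.)

Retardation.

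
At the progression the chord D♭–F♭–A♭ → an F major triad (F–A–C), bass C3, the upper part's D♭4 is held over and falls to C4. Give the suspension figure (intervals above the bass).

At the second chord the bass is C3. The suspended D♭4 lies a ninth above the bass; after resolving down by step to C4, the interval above the bass becomes an octave.
Suspension figures are named by those two intervals: 9–8.

9–8 suspension.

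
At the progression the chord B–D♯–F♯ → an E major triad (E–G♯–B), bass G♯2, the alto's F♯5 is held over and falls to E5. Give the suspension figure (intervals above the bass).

7–6 suspension.

At the second chord the bass is G♯2. The suspended F♯5 lies a seventh above the bass; after resolving down by step to E5, the interval above the bass becomes a sixth.
Suspension figures are named by those two intervals: 7–6.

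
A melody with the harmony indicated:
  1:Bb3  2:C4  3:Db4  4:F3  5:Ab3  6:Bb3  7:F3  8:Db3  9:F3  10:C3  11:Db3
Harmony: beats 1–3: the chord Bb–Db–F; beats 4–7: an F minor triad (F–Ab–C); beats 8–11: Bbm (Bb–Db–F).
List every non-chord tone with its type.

C4 (beat 2) — passing tone; Bb3 (beat 6) — escape tone; C3 (beat 10) — appoggiatura.

The harmony at that moment is Bb minor triad (Bb, Db, F); C4 is not a chord tone.
It is approached by step up from Bb3 and left by step up to Db4.
Step in, step out in the same direction — a passing tone.
The harmony at that moment is F minor triad (F, Ab, C); Bb3 is not a chord tone.
It is approached by step up from Ab3 and left by leap down to F3.
Step in, leap out — an escape tone.
The harmony at that moment is Bb minor triad (Bb, Db, F); C3 is not a chord tone.
It is approached by leap down from F3 and left by step up to Db3.
Leap in, step out — an appoggiatura.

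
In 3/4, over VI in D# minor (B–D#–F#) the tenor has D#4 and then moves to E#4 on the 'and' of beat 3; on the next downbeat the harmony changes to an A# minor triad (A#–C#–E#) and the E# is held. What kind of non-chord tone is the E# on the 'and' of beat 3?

The harmony at that moment is B major triad (B, D#, F#); E#4 is not a chord tone.
It is approached by step up from D#4 and then sustained as the same pitch into the next harmony.
Arriving early and becoming a chord tone when the harmony changes — an anticipation.

Anticipation.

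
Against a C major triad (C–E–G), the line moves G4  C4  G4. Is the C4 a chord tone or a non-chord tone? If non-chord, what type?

C major triad contains C, E, G; C is the root, so it is a chord tone.

Chord tone (the root of C major triad).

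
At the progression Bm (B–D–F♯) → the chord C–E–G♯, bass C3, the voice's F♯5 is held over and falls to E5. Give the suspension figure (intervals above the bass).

At the second chord the bass is C3. The suspended F♯5 lies a fourth above the bass; after resolving down by step to E5, the interval above the bass becomes a third.
Suspension figures are named by those two intervals: 4–3.

4–3 suspension.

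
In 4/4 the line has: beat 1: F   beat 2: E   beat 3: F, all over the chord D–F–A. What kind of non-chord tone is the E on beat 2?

The harmony at that moment is D minor triad (D, F, A); E is not a chord tone.
It is approached by step down from F and left by step up to F.
Step away and step back to the same note — a neighbor tone (lower neighbor).

Lower neighbor tone.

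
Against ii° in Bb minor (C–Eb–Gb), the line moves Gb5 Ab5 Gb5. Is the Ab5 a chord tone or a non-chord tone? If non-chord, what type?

The harmony at that moment is C diminished triad (C, Eb, Gb); Ab5 is not a chord tone.
It is approached by step up from Gb5 and left by step down to Gb5.
Step away and step back to the same note — a neighbor tone (upper neighbor).

Non-chord tone — a neighbor tone.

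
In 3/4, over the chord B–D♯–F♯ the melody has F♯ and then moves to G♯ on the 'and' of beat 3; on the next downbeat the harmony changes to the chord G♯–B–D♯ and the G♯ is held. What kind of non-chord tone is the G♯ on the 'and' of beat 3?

The harmony at that moment is B major triad (B, D♯, F♯); G♯ is not a chord tone.
It is approached by step up from F♯ and then sustained as the same pitch into the next harmony.
Arriving early and becoming a chord tone when the harmony changes — an anticipation.

Anticipation.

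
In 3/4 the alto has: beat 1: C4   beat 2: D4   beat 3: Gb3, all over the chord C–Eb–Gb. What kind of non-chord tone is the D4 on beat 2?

The harmony at that moment is C diminished triad (C, Eb, Gb); D4 is not a chord tone.
It is approached by step up from C4 and left by leap down to Gb3.
Step in, leap out, on a weak beat — an escape tone.

Escape tone.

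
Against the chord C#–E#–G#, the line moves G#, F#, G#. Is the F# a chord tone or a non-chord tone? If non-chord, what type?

The harmony at that moment is C# major triad (C#, E#, G#); F# is not a chord tone.
It is approached by step down from G# and left by step up to G#.
Step away and step back to the same note — a neighbor tone (lower neighbor).

Non-chord tone — a neighbor tone.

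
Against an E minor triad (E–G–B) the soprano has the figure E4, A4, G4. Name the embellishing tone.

The harmony at that moment is E minor triad (E, G, B); A4 is not a chord tone.
It is approached by leap up from E4 and left by step down to G4.
Leap in, step out — an appoggiatura.

A4 is an appoggiatura.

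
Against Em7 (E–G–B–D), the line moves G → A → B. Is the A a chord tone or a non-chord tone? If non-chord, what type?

The harmony at that moment is E minor seventh chord (E, G, B, D); A is not a chord tone.
It is approached by step up from G and left by step up to B.
Step in, step out in the same direction — a passing tone.

Non-chord tone — a passing tone.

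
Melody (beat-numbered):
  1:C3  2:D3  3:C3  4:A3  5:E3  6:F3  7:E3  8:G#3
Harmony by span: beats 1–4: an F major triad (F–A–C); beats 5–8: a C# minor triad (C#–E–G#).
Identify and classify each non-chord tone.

D3 (beat 2) — neighbor tone; F3 (beat 6) — neighbor tone.

The harmony at that moment is F major triad (F, A, C); D3 is not a chord tone.
It is approached by step up from C3 and left by step down to C3.
Step away and step back to the same note — a neighbor tone (upper neighbor).
The harmony at that moment is C# minor triad (C#, E, G#); F3 is not a chord tone.
It is approached by step up from E3 and left by step down to E3.
Step away and step back to the same note — a neighbor tone (upper neighbor).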